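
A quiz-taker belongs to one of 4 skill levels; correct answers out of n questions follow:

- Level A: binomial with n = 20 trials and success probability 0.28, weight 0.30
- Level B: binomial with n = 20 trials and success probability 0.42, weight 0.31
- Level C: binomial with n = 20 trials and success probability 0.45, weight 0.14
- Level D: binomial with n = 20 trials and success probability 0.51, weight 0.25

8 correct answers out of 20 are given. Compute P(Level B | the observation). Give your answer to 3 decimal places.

The responsibility of component k is P(Z=k) f_k(x) divided by Σ_j P(Z=j) f_j(x).
Binomial probabilities:
  L_A = C(20,8)·0.28^8·0.72^12 = 125970·3.77802e-05·0.0194084 = 0.092368
  L_B = C(20,8)·0.42^8·0.58^12 = 125970·0.000968265·0.00144923 = 0.176765
  L_C = C(20,8)·0.45^8·0.55^12 = 125970·0.00168151·0.000766218 = 0.1623
  L_D = C(20,8)·0.51^8·0.49^12 = 125970·0.00457679·0.000191581 = 0.110454
Weight by the priors:
  P(Z=A)·L_A = 0.30 × 0.092368 = 0.0277104
  P(Z=B)·L_B = 0.31 × 0.176765 = 0.0547973
  P(Z=C)·L_C = 0.14 × 0.1623 = 0.0227221
  P(Z=D)·L_D = 0.25 × 0.110454 = 0.0276135
Sum: 0.0277104 + 0.0547973 + 0.0227221 + 0.0276135 = 0.132843
So the posterior for Level B is 0.0547973 / 0.132843 ≈ 0.412.

0.412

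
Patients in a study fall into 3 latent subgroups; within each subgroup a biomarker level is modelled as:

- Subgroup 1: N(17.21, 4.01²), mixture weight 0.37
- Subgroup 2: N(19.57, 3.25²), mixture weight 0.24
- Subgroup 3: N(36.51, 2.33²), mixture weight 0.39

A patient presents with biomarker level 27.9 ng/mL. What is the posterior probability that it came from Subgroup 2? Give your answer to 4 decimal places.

0.4949

Posterior ∝ prior × likelihood, so P(k | x) ∝ P(Z=k) f_k(x); normalise over all components.
Evaluate each component's likelihood at the observed value:
  p_1 = 0.0028482
  p_2 = 0.00459735
  p_3 = 0.00018552
Unnormalised posteriors:
  P(Z=1)·p_1 = 0.37 × 0.0028482 = 0.00105383
  P(Z=2)·p_2 = 0.24 × 0.00459735 = 0.00110336
  P(Z=3)·p_3 = 0.39 × 0.00018552 = 7.23526e-05
Normaliser: 0.00105383 + 0.00110336 + 7.23526e-05 = 0.00222955
So the posterior for Subgroup 2 is 0.00110336 / 0.00222955 ≈ 0.4949.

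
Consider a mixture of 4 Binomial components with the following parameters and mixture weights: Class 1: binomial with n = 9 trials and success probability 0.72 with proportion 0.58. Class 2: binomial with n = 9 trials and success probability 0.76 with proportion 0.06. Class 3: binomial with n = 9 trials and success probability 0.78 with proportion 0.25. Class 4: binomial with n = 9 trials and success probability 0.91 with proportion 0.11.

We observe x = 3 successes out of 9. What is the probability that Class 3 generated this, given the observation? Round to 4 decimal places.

0.1095

By Bayes' theorem, P(k | x) = π_k f_k(x) / Σ_j π_j f_j(x).
Component likelihoods at x = 3 successes out of 9:
  f_1 = C(9,3)·0.72^3·0.28^6 = 84·0.373248·0.00048189 = 0.0151086
  f_2 = C(9,3)·0.76^3·0.24^6 = 84·0.438976·0.000191103 = 0.00704673
  f_3 = C(9,3)·0.78^3·0.22^6 = 84·0.474552·0.00011338 = 0.00451959
  f_4 = C(9,3)·0.91^3·0.09^6 = 84·0.753571·5.31441e-07 = 3.36402e-05
Weight by the priors:
  π_1·f_1 = 0.58 × 0.0151086 = 0.008763
  π_2·f_2 = 0.06 × 0.00704673 = 0.000422804
  π_3·f_3 = 0.25 × 0.00451959 = 0.0011299
  π_4·f_4 = 0.11 × 3.36402e-05 = 3.70042e-06
Denominator: 0.008763 + 0.000422804 + 0.0011299 + 3.70042e-06 = 0.0103194
P(Class 3 | 3 successes out of 9) ≈ 0.1095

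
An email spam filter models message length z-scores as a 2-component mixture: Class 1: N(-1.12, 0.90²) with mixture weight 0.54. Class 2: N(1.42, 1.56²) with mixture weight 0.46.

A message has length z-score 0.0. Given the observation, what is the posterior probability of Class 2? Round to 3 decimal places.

Apply Bayes' rule: the posterior for each component is proportional to its prior times its likelihood at x.
Component likelihoods at x = 0.0:
  p_1 = 0.204355
  p_2 = 0.168991
Unnormalised posteriors:
  π_1·p_1 = 0.54 × 0.204355 = 0.110351
  π_2·p_2 = 0.46 × 0.168991 = 0.077736
Sum: 0.110351 + 0.077736 = 0.188087
So the posterior for Class 2 is 0.077736 / 0.188087 ≈ 0.413.

0.413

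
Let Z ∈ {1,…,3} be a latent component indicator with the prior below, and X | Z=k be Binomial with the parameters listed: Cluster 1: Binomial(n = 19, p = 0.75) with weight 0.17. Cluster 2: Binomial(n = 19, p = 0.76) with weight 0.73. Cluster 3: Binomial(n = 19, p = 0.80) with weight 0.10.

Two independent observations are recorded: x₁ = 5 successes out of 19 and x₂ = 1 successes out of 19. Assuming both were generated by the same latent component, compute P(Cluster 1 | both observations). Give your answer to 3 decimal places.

0.443

The responsibility of component k is w_k f_k(x) divided by Σ_j w_j f_j(x).
Since both observations come from the same component, the likelihood for component k is f_k(x₁)·f_k(x₂).
  p_1 = [C(19,5)·0.75^5·0.25^14 = 11628·0.237305·3.72529e-09 = 1.02795e-05] × [2.07365e-10] = 2.1316e-15
  p_2 = [C(19,5)·0.76^5·0.24^14 = 11628·0.253553·2.10357e-09 = 6.20198e-06] × [1.00779e-10] = 6.25029e-16
  p_3 = [C(19,5)·0.80^5·0.20^14 = 11628·0.32768·1.6384e-10 = 6.24273e-07] × [3.98459e-12] = 2.48747e-18
Unnormalised posteriors:
  w_1·p_1 = 0.17 × 2.1316e-15 = 3.62373e-16
  w_2·p_2 = 0.73 × 6.25029e-16 = 4.56271e-16
  w_3·p_3 = 0.10 × 2.48747e-18 = 2.48747e-19
Normaliser: 3.62373e-16 + 4.56271e-16 + 2.48747e-19 = 8.18892e-16
P(Cluster 1 | x₁,x₂) = 3.62373e-16 / 8.18892e-16 ≈ 0.443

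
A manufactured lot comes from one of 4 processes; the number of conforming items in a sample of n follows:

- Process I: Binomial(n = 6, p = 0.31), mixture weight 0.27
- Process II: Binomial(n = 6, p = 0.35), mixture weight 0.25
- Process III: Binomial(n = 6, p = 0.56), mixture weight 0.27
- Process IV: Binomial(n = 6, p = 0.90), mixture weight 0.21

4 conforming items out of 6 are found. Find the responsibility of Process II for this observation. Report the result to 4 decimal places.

The responsibility of component k is P(Z=k) f_k(x) divided by Σ_j P(Z=j) f_j(x).
Component likelihoods at x = 4 conforming items out of 6:
  f_I = C(6,4)·0.31^4·0.69^2 = 15·0.00923521·0.4761 = 0.0659533
  f_II = C(6,4)·0.35^4·0.65^2 = 15·0.0150062·0.4225 = 0.0951021
  f_III = C(6,4)·0.56^4·0.44^2 = 15·0.098345·0.1936 = 0.285594
  f_IV = C(6,4)·0.90^4·0.10^2 = 15·0.6561·0.01 = 0.098415
Prior × likelihood for each component:
  P(Z=I)·f_I = 0.27 × 0.0659533 = 0.0178074
  P(Z=II)·f_II = 0.25 × 0.0951021 = 0.0237755
  P(Z=III)·f_III = 0.27 × 0.285594 = 0.0771103
  P(Z=IV)·f_IV = 0.21 × 0.098415 = 0.0206671
Sum: 0.0178074 + 0.0237755 + 0.0771103 + 0.0206671 = 0.13936
So the posterior for Process II is 0.0237755 / 0.13936 ≈ 0.1706.

0.1706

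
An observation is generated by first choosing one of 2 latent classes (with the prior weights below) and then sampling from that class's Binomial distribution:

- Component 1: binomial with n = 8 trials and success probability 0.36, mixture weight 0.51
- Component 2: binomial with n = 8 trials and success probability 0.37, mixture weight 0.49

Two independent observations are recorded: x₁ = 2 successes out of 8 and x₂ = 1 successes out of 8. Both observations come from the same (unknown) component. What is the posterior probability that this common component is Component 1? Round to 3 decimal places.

0.541

The responsibility of component k is w_k f_k(x) divided by Σ_j w_j f_j(x).
Since both observations come from the same component, the likelihood for component k is f_k(x₁)·f_k(x₂).
  f_1 = [C(8,2)·0.36^2·0.64^6 = 28·0.1296·0.0687195 = 0.249369] × [0.126664] = 0.031586
  f_2 = [C(8,2)·0.37^2·0.63^6 = 28·0.1369·0.0625235 = 0.239665] × [0.116594] = 0.0279435
Weight by the priors:
  w_1·f_1 = 0.51 × 0.031586 = 0.0161089
  w_2·f_2 = 0.49 × 0.0279435 = 0.0136923
Denominator: 0.0161089 + 0.0136923 = 0.0298012
P(Component 1 | x) = 0.0161089 / 0.0298012 ≈ 0.541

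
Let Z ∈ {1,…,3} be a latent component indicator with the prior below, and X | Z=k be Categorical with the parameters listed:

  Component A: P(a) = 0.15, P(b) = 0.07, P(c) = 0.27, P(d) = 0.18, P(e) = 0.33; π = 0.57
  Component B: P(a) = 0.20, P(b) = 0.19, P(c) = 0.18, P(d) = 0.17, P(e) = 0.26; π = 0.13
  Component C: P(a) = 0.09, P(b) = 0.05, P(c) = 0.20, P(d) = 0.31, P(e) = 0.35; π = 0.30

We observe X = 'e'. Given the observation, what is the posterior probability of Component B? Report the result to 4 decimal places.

The responsibility of component k is w_k f_k(x) divided by Σ_j w_j f_j(x).
Evaluate each component's likelihood at the observed value:
  L_A = 0.33
  L_B = 0.26
  L_C = 0.35
Multiply by the mixture weights:
  w_A·L_A = 0.57 × 0.33 = 0.1881
  w_B·L_B = 0.13 × 0.26 = 0.0338
  w_C·L_C = 0.30 × 0.35 = 0.105
Normaliser: 0.1881 + 0.0338 + 0.105 = 0.3269
P(Component B | the observation) ≈ 0.1034

0.1034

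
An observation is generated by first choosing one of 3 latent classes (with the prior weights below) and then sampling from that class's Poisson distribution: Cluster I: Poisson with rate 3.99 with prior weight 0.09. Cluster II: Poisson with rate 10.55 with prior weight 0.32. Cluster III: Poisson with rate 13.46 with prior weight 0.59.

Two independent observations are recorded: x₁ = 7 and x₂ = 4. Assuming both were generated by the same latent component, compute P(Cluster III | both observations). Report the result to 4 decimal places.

0.0187

Apply Bayes' rule: the posterior for each component is proportional to its prior times its likelihood at x.
Since both observations come from the same component, the likelihood for component k is f_k(x₁)·f_k(x₂).
  L_I = [0.0590942] × [0.195364] = 0.0115449
  L_II = [0.0756014] × [0.0135205] = 0.00102217
  L_III = [0.0226611] × [0.00195149] = 4.42228e-05
Weight by the priors:
  P(Z=I)·L_I = 0.09 × 0.0115449 = 0.00103904
  P(Z=II)·L_II = 0.32 × 0.00102217 = 0.000327093
  P(Z=III)·L_III = 0.59 × 4.42228e-05 = 2.60915e-05
Marginal: 0.00103904 + 0.000327093 + 2.60915e-05 = 0.00139223
Responsibility of Cluster III: 2.60915e-05 / 0.00139223 ≈ 0.0187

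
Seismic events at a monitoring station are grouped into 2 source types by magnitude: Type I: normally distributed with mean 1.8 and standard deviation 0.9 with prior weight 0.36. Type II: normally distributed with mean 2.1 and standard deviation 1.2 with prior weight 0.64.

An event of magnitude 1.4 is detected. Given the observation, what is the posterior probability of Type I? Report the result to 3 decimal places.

0.446

P(component k | x) = w_k·f_k(x) / marginal(x), where marginal(x) = Σ_j w_j·f_j(x).
Component likelihoods at x = 1.4:
  f_I = (1/(0.9·√(2π)))·exp(−(1.4−1.8)²/(2·0.9²)) = 0.443269·exp(-0.09877) = 0.401582
  f_II = (1/(1.2·√(2π)))·exp(−(1.4−2.1)²/(2·1.2²)) = 0.332452·exp(-0.17014) = 0.280439
Unnormalised posteriors:
  w_I·f_I = 0.36 × 0.401582 = 0.14457
  w_II·f_II = 0.64 × 0.280439 = 0.179481
Normaliser: 0.14457 + 0.179481 = 0.324051
P(Type I | x) = 0.14457 / 0.324051 ≈ 0.446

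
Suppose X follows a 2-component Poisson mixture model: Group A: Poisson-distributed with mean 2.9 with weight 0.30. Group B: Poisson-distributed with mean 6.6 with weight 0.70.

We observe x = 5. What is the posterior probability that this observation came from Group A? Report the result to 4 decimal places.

The responsibility of component k is π_k f_k(x) divided by Σ_j π_j f_j(x).
Component likelihoods at x = 5:
  f_A = e^(−2.9)·2.9^5/5! = 0.0940491
  f_B = e^(−6.6)·6.6^5/5! = 0.141969
Prior × likelihood for each component:
  π_A·f_A = 0.30 × 0.0940491 = 0.0282147
  π_B·f_B = 0.70 × 0.141969 = 0.0993786
Denominator: 0.0282147 + 0.0993786 = 0.127593
P(Group A | data) ≈ 0.2211

0.2211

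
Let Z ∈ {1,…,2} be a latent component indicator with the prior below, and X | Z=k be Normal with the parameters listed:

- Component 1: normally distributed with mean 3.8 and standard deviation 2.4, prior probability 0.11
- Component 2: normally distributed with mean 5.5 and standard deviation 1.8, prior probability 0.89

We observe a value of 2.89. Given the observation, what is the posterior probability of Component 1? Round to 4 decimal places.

Apply Bayes' rule: the posterior for each component is proportional to its prior times its likelihood at x.
Evaluate each component's likelihood at the observed value:
  p_1 = 0.154696
  p_2 = 0.0774614
Multiply by the mixture weights:
  π_1·p_1 = 0.11 × 0.154696 = 0.0170166
  π_2·p_2 = 0.89 × 0.0774614 = 0.0689407
Denominator: 0.0170166 + 0.0689407 = 0.0859573
P(Component 1 | 2.89) ≈ 0.1980

0.1980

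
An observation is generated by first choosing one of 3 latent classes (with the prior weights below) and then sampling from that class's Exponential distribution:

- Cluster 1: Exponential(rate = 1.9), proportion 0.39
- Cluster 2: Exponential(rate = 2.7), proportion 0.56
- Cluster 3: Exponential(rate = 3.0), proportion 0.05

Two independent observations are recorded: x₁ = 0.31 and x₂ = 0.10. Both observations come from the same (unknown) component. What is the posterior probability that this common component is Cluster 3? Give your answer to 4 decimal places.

P(component k | x) = w_k·f_k(x) / marginal(x), where marginal(x) = Σ_j w_j·f_j(x).
Since both observations come from the same component, the likelihood for component k is f_k(x₁)·f_k(x₂).
  L_1 = [1.05428] × [1.57122] = 1.6565
  L_2 = [1.16912] × [2.06112] = 2.4097
  L_3 = [1.18366] × [2.22245] = 2.63063
Multiply by the mixture weights:
  w_1·L_1 = 0.39 × 1.6565 = 0.646036
  w_2·L_2 = 0.56 × 2.4097 = 1.34943
  w_3·L_3 = 0.05 × 2.63063 = 0.131532
Normaliser: 0.646036 + 1.34943 + 0.131532 = 2.127
Responsibility of Cluster 3: 0.131532 / 2.127 ≈ 0.0618

0.0618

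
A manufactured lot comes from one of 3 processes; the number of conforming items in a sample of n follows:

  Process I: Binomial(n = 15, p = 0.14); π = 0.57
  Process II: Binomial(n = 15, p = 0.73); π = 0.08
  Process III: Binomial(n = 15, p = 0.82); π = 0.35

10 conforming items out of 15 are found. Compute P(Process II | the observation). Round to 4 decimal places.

By Bayes' theorem, P(k | x) = π_k f_k(x) / Σ_j π_j f_j(x).
Binomial probabilities:
  p_I = C(15,10)·0.14^10·0.86^5 = 3003·2.89255e-09·0.470427 = 4.08628e-06
  p_II = C(15,10)·0.73^10·0.27^5 = 3003·0.0429763·0.00143489 = 0.185184
  p_III = C(15,10)·0.82^10·0.18^5 = 3003·0.137448·0.000188957 = 0.0779931
Weight by the priors:
  π_I·p_I = 0.57 × 4.08628e-06 = 2.32918e-06
  π_II·p_II = 0.08 × 0.185184 = 0.0148147
  π_III·p_III = 0.35 × 0.0779931 = 0.0272976
Marginal: 2.32918e-06 + 0.0148147 + 0.0272976 = 0.0421146
Responsibility of Process II: 0.0148147 / 0.0421146 ≈ 0.3518

0.3518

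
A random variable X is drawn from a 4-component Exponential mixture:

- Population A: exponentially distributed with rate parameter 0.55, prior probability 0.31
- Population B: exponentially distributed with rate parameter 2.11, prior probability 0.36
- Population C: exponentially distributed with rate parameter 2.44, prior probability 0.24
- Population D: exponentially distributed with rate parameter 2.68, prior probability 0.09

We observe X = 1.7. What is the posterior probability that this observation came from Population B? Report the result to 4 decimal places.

Posterior ∝ prior × likelihood, so P(k | x) ∝ π_k f_k(x); normalise over all components.
Exponential densities:
  p_A = 0.55·e^(−0.55·1.7) = 0.55·e^(−0.9350) = 0.215922
  p_B = 2.11·e^(−2.11·1.7) = 2.11·e^(−3.5870) = 0.0584074
  p_C = 2.44·e^(−2.44·1.7) = 2.44·e^(−4.1480) = 0.0385422
  p_D = 2.68·e^(−2.68·1.7) = 2.68·e^(−4.5560) = 0.0281507
Prior × likelihood for each component:
  π_A·p_A = 0.31 × 0.215922 = 0.0669359
  π_B·p_B = 0.36 × 0.0584074 = 0.0210267
  π_C·p_C = 0.24 × 0.0385422 = 0.00925012
  π_D·p_D = 0.09 × 0.0281507 = 0.00253356
Evidence: 0.0669359 + 0.0210267 + 0.00925012 + 0.00253356 = 0.0997463
P(Population B | data) ≈ 0.2108

0.2108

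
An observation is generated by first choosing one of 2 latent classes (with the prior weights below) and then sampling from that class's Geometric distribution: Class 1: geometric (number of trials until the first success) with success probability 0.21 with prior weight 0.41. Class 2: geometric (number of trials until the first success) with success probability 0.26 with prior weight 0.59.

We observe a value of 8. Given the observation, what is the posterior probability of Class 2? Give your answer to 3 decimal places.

0.530

Apply Bayes' rule: the posterior for each component is proportional to its prior times its likelihood at x.
Geometric probabilities:
  f_1 = 0.21·(1−0.21)^7 = 0.21·0.192039 = 0.0403282
  f_2 = 0.26·(1−0.26)^7 = 0.26·0.121513 = 0.0315933
Multiply by the mixture weights:
  π_1·f_1 = 0.41 × 0.0403282 = 0.0165346
  π_2·f_2 = 0.59 × 0.0315933 = 0.0186401
Marginal: 0.0165346 + 0.0186401 = 0.0351746
Responsibility of Class 2: 0.0186401 / 0.0351746 ≈ 0.530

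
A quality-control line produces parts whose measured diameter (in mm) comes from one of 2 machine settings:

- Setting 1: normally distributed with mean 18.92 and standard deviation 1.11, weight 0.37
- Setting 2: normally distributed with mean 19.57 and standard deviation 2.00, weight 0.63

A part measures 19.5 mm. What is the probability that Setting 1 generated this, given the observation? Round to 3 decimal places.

0.480

The responsibility of component k is w_k f_k(x) divided by Σ_j w_j f_j(x).
Evaluate each component's likelihood at the observed value:
  f_1 = 0.313545
  f_2 = 0.199349
Unnormalised posteriors:
  w_1·f_1 = 0.37 × 0.313545 = 0.116012
  w_2·f_2 = 0.63 × 0.199349 = 0.12559
Marginal: 0.116012 + 0.12559 = 0.241601
So the posterior for Setting 1 is 0.116012 / 0.241601 ≈ 0.480.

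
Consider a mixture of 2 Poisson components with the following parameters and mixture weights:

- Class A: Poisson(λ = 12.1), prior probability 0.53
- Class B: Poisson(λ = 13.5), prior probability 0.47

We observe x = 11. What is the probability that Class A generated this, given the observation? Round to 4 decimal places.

0.5783

Posterior ∝ prior × likelihood, so P(k | x) ∝ P(Z=k) f_k(x); normalise over all components.
Evaluate each component's likelihood at the observed value:
  L_A = e^(−12.1)·12.1^11/11! = 0.113376
  L_B = e^(−13.5)·13.5^11/11! = 0.0932267
Weight by the priors:
  P(Z=A)·L_A = 0.53 × 0.113376 = 0.0600891
  P(Z=B)·L_B = 0.47 × 0.0932267 = 0.0438165
Denominator: 0.0600891 + 0.0438165 = 0.103906
Responsibility of Class A: 0.0600891 / 0.103906 ≈ 0.5783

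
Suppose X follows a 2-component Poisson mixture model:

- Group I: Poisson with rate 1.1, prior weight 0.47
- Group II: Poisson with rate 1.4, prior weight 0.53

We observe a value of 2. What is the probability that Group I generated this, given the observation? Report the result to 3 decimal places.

Posterior ∝ prior × likelihood, so P(k | x) ∝ P(Z=k) f_k(x); normalise over all components.
Evaluate each component's likelihood at the observed value:
  f_I = 0.201387
  f_II = 0.241665
Unnormalised posteriors:
  P(Z=I)·f_I = 0.47 × 0.201387 = 0.0946519
  P(Z=II)·f_II = 0.53 × 0.241665 = 0.128082
Sum: 0.0946519 + 0.128082 = 0.222734
Responsibility of Group I: 0.0946519 / 0.222734 ≈ 0.425

0.425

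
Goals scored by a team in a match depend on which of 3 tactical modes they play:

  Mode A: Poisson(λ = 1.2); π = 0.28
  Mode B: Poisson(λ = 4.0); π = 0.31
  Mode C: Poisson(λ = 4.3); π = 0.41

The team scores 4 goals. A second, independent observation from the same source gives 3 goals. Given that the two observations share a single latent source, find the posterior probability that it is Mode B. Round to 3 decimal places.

0.443

P(component k | x) = P(Z=k)·f_k(x) / marginal(x), where marginal(x) = Σ_j P(Z=j)·f_j(x).
Since both observations come from the same component, the likelihood for component k is f_k(x₁)·f_k(x₂).
  L_A = [0.0260232] × [0.0867439] = 0.00225735
  L_B = [0.195367] × [0.195367] = 0.0381682
  L_C = [0.193284] × [0.179799] = 0.0347523
Prior × likelihood for each component:
  P(Z=A)·L_A = 0.28 × 0.00225735 = 0.000632059
  P(Z=B)·L_B = 0.31 × 0.0381682 = 0.0118321
  P(Z=C)·L_C = 0.41 × 0.0347523 = 0.0142485
Evidence: 0.000632059 + 0.0118321 + 0.0142485 = 0.0267127
Responsibility of Mode B: 0.0118321 / 0.0267127 ≈ 0.443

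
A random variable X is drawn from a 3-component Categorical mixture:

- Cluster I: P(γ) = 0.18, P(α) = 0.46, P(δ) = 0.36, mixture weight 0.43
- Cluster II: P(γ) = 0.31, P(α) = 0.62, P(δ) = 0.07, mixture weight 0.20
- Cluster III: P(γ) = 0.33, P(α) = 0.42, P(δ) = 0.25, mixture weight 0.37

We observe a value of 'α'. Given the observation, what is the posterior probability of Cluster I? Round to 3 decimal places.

By Bayes' theorem, P(k | x) = P(Z=k) f_k(x) / Σ_j P(Z=j) f_j(x).
Component likelihoods at x = 'α':
  L_I = 0.46
  L_II = 0.62
  L_III = 0.42
Prior × likelihood for each component:
  P(Z=I)·L_I = 0.43 × 0.46 = 0.1978
  P(Z=II)·L_II = 0.20 × 0.62 = 0.124
  P(Z=III)·L_III = 0.37 × 0.42 = 0.1554
Evidence: 0.1978 + 0.124 + 0.1554 = 0.4772
P(Cluster I | the observation) ≈ 0.415

0.415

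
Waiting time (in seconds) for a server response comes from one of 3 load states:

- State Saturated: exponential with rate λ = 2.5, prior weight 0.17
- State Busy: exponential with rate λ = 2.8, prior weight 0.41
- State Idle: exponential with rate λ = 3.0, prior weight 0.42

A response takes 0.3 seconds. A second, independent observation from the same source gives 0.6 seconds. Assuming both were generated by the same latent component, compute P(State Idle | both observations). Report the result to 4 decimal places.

0.4067

The responsibility of component k is P(Z=k) f_k(x) divided by Σ_j P(Z=j) f_j(x).
Since both observations come from the same component, the likelihood for component k is f_k(x₁)·f_k(x₂).
  L_Saturated = [2.5·e^(−2.5·0.3) = 2.5·e^(−0.7500) = 1.18092] × [0.557825] = 0.658745
  L_Busy = [2.8·e^(−2.8·0.3) = 2.8·e^(−0.8400) = 1.20879] × [0.521847] = 0.630803
  L_Idle = [3.0·e^(−3.0·0.3) = 3.0·e^(−0.9000) = 1.21971] × [0.495897] = 0.60485
Unnormalised posteriors:
  P(Z=Saturated)·L_Saturated = 0.17 × 0.658745 = 0.111987
  P(Z=Busy)·L_Busy = 0.41 × 0.630803 = 0.258629
  P(Z=Idle)·L_Idle = 0.42 × 0.60485 = 0.254037
Denominator: 0.111987 + 0.258629 + 0.254037 = 0.624653
So the posterior for State Idle is 0.254037 / 0.624653 ≈ 0.4067.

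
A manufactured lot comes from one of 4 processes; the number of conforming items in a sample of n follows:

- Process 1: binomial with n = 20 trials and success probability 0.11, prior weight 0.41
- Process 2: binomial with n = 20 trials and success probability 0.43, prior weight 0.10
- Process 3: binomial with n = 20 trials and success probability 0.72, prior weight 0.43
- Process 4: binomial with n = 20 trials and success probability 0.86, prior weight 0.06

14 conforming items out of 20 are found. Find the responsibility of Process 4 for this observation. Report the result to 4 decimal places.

0.0253

The responsibility of component k is P(Z=k) f_k(x) divided by Σ_j P(Z=j) f_j(x).
Component likelihoods at x = 14 conforming items out of 20:
  f_1 = C(20,14)·0.11^14·0.89^6 = 38760·3.7975e-14·0.496981 = 7.31512e-10
  f_2 = C(20,14)·0.43^14·0.57^6 = 38760·7.38854e-06·0.0342964 = 0.0098218
  f_3 = C(20,14)·0.72^14·0.28^6 = 38760·0.0100613·0.00048189 = 0.187926
  f_4 = C(20,14)·0.86^14·0.14^6 = 38760·0.121054·7.52954e-06 = 0.0353289
Prior × likelihood for each component:
  P(Z=1)·f_1 = 0.41 × 7.31512e-10 = 2.9992e-10
  P(Z=2)·f_2 = 0.10 × 0.0098218 = 0.00098218
  P(Z=3)·f_3 = 0.43 × 0.187926 = 0.0808082
  P(Z=4)·f_4 = 0.06 × 0.0353289 = 0.00211973
Denominator: 2.9992e-10 + 0.00098218 + 0.0808082 + 0.00211973 = 0.0839101
So the posterior for Process 4 is 0.00211973 / 0.0839101 ≈ 0.0253.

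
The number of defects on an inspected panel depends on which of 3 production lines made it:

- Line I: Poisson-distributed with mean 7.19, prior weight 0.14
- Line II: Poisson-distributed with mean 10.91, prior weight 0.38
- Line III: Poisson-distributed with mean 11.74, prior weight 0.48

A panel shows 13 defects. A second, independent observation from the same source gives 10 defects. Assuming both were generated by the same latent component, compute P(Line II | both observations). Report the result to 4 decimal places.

By Bayes' theorem, P(k | x) = π_k f_k(x) / Σ_j π_j f_j(x).
Since both observations come from the same component, the likelihood for component k is f_k(x₁)·f_k(x₂).
  f_I = [0.0166195] × [0.0767271] = 0.00127517
  f_II = [0.0910518] × [0.120318] = 0.0109552
  f_III = [0.102988] × [0.10922] = 0.0112483
Unnormalised posteriors:
  π_I·f_I = 0.14 × 0.00127517 = 0.000178523
  π_II·f_II = 0.38 × 0.0109552 = 0.00416298
  π_III·f_III = 0.48 × 0.0112483 = 0.0053992
Sum: 0.000178523 + 0.00416298 + 0.0053992 = 0.0097407
So the posterior for Line II is 0.00416298 / 0.0097407 ≈ 0.4274.

0.4274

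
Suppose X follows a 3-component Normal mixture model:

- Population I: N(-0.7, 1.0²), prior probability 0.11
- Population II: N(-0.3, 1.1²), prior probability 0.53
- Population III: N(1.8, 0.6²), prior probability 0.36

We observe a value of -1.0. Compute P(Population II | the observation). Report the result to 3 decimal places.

0.789

By Bayes' theorem, P(k | x) = π_k f_k(x) / Σ_j π_j f_j(x).
Normal densities:
  f_I = 0.381388
  f_II = 0.296198
  f_III = 1.24101e-05
Multiply by the mixture weights:
  π_I·f_I = 0.11 × 0.381388 = 0.0419527
  π_II·f_II = 0.53 × 0.296198 = 0.156985
  π_III·f_III = 0.36 × 1.24101e-05 = 4.46763e-06
Normaliser: 0.0419527 + 0.156985 + 4.46763e-06 = 0.198942
P(Population II | the observation) = 0.156985 / 0.198942 ≈ 0.789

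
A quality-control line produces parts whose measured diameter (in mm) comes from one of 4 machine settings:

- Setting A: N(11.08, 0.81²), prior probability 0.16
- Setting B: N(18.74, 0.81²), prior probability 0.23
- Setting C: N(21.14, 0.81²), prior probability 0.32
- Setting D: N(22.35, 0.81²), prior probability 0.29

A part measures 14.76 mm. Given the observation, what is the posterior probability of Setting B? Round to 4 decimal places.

0.1997

Posterior ∝ prior × likelihood, so P(k | x) ∝ w_k f_k(x); normalise over all components.
Normal densities:
  L_A = (1/(0.81·√(2π)))·exp(−(14.76−11.08)²/(2·0.81²)) = 0.492521·exp(-10.32038) = 1.62309e-05
  L_B = (1/(0.81·√(2π)))·exp(−(14.76−18.74)²/(2·0.81²)) = 0.492521·exp(-12.07164) = 2.81696e-06
  L_C = (1/(0.81·√(2π)))·exp(−(14.76−21.14)²/(2·0.81²)) = 0.492521·exp(-31.01997) = 1.66198e-14
  L_D = (1/(0.81·√(2π)))·exp(−(14.76−22.35)²/(2·0.81²)) = 0.492521·exp(-43.90192) = 4.2273e-20
Prior × likelihood for each component:
  w_A·L_A = 0.16 × 1.62309e-05 = 2.59694e-06
  w_B·L_B = 0.23 × 2.81696e-06 = 6.479e-07
  w_C·L_C = 0.32 × 1.66198e-14 = 5.31832e-15
  w_D·L_D = 0.29 × 4.2273e-20 = 1.22592e-20
Evidence: 2.59694e-06 + 6.479e-07 + 5.31832e-15 + 1.22592e-20 = 3.24484e-06
P(Setting B | x) ≈ 0.1997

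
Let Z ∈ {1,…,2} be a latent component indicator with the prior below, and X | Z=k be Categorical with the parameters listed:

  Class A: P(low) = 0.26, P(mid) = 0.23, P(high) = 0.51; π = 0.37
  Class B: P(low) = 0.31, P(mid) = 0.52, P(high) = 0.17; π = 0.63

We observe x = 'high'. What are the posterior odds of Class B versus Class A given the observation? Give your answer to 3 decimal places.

Only the two components matter; the odds are (P(Z=i) f_i(x)) / (P(Z=j) f_j(x)).
Categorical probabilities:
  f_A = P(high | comp) = 0.51
  f_B = P(high | comp) = 0.17
Posterior odds = (P(Z=B)·f_B) / (P(Z=A)·f_A) = (0.63·0.17) / (0.37·0.51) = 0.1071 / 0.1887 ≈ 0.568

0.568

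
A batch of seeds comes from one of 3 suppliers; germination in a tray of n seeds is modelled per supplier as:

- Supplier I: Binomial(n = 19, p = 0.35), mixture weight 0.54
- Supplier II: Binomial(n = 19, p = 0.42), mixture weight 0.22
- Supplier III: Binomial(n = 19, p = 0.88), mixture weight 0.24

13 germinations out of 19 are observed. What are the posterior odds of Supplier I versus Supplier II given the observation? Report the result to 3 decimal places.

0.454

Since P(k|x) ∝ π_k f_k(x), the posterior odds are π_i f_i(x) / (π_j f_j(x)).
Evaluate each component's likelihood at the observed value:
  L_I = C(19,13)·0.35^13·0.65^6 = 27132·1.18273e-06·0.0754189 = 0.00242017
  L_II = C(19,13)·0.42^13·0.58^6 = 27132·1.26544e-05·0.0380687 = 0.0130705
  L_III = C(19,13)·0.88^13·0.12^6 = 27132·0.189791·2.98598e-06 = 0.015376
Posterior odds = (π_I·L_I) / (π_II·L_II) = (0.54·0.00242017) / (0.22·0.0130705) = 0.00130689 / 0.0028755 ≈ 0.454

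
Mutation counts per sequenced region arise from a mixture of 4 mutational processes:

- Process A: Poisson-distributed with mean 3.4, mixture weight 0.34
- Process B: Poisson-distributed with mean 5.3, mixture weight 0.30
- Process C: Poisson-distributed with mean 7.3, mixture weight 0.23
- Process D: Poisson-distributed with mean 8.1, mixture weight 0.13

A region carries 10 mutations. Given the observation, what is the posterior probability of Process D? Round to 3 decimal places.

Apply Bayes' rule: the posterior for each component is proportional to its prior times its likelihood at x.
Component likelihoods at x = 10 mutations:
  f_A = 0.00189856
  f_B = 0.0240566
  f_C = 0.0800048
  f_D = 0.101696
Prior × likelihood for each component:
  w_A·f_A = 0.34 × 0.00189856 = 0.000645511
  w_B·f_B = 0.30 × 0.0240566 = 0.00721699
  w_C·f_C = 0.23 × 0.0800048 = 0.0184011
  w_D·f_D = 0.13 × 0.101696 = 0.0132204
Normaliser: 0.000645511 + 0.00721699 + 0.0184011 + 0.0132204 = 0.039484
P(Process D | 10 mutations) = 0.0132204 / 0.039484 ≈ 0.335

0.335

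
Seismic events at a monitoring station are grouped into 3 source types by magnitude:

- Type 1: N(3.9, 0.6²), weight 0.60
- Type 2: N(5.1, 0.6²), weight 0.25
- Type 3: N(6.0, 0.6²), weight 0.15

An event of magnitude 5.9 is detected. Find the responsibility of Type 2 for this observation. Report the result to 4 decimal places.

0.4062

The responsibility of component k is w_k f_k(x) divided by Σ_j w_j f_j(x).
Component likelihoods at x = 5.9:
  p_1 = (1/(0.6·√(2π)))·exp(−(5.9−3.9)²/(2·0.6²)) = 0.664904·exp(-5.55556) = 0.00257046
  p_2 = (1/(0.6·√(2π)))·exp(−(5.9−5.1)²/(2·0.6²)) = 0.664904·exp(-0.88889) = 0.27335
  p_3 = (1/(0.6·√(2π)))·exp(−(5.9−6.0)²/(2·0.6²)) = 0.664904·exp(-0.01389) = 0.655733
Prior × likelihood for each component:
  w_1·p_1 = 0.60 × 0.00257046 = 0.00154228
  w_2·p_2 = 0.25 × 0.27335 = 0.0683375
  w_3·p_3 = 0.15 × 0.655733 = 0.0983599
Normaliser: 0.00154228 + 0.0683375 + 0.0983599 = 0.16824
Responsibility of Type 2: 0.0683375 / 0.16824 ≈ 0.4062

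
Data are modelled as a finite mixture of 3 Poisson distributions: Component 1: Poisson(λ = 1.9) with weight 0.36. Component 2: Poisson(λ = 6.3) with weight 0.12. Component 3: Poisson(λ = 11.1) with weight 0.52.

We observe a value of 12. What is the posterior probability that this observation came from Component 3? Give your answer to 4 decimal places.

0.9696

The responsibility of component k is w_k f_k(x) divided by Σ_j w_j f_j(x).
Evaluate each component's likelihood at the observed value:
  f_1 = e^(−1.9)·1.9^12/12! = 6.91109e-07
  f_2 = e^(−6.3)·6.3^12/12! = 0.0149863
  f_3 = e^(−11.1)·11.1^12/12! = 0.110375
Unnormalised posteriors:
  w_1·f_1 = 0.36 × 6.91109e-07 = 2.48799e-07
  w_2·f_2 = 0.12 × 0.0149863 = 0.00179836
  w_3·f_3 = 0.52 × 0.110375 = 0.0573949
Normaliser: 2.48799e-07 + 0.00179836 + 0.0573949 = 0.0591935
So the posterior for Component 3 is 0.0573949 / 0.0591935 ≈ 0.9696.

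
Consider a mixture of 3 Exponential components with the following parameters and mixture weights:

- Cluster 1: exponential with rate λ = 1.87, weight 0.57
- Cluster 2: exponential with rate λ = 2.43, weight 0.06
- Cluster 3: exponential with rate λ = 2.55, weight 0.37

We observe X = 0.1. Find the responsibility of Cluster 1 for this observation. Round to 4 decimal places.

Posterior ∝ prior × likelihood, so P(k | x) ∝ P(Z=k) f_k(x); normalise over all components.
Component likelihoods at x = 0.1:
  p_1 = 1.55106
  p_2 = 1.90578
  p_3 = 1.97604
Prior × likelihood for each component:
  P(Z=1)·p_1 = 0.57 × 1.55106 = 0.884104
  P(Z=2)·p_2 = 0.06 × 1.90578 = 0.114347
  P(Z=3)·p_3 = 0.37 × 1.97604 = 0.731134
Evidence: 0.884104 + 0.114347 + 0.731134 = 1.72958
P(Cluster 1 | x) = 0.884104 / 1.72958 ≈ 0.5112

0.5112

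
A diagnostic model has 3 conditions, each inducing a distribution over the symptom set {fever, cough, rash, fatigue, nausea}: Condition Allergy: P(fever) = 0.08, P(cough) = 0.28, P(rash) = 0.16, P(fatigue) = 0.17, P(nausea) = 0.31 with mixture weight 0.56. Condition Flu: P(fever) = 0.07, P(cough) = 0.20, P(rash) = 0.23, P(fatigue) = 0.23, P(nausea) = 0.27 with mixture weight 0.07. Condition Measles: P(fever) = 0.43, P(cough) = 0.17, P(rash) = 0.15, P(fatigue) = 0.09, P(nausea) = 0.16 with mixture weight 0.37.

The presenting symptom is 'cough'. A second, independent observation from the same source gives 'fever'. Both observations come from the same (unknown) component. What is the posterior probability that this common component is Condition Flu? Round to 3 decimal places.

0.024

The responsibility of component k is w_k f_k(x) divided by Σ_j w_j f_j(x).
Since both observations come from the same component, the likelihood for component k is f_k(x₁)·f_k(x₂).
  L_Allergy = [P(cough | comp) = 0.28] × [0.08] = 0.0224
  L_Flu = [P(cough | comp) = 0.20] × [0.07] = 0.014
  L_Measles = [P(cough | comp) = 0.17] × [0.43] = 0.0731
Unnormalised posteriors:
  w_Allergy·L_Allergy = 0.56 × 0.0224 = 0.012544
  w_Flu·L_Flu = 0.07 × 0.014 = 0.00098
  w_Measles·L_Measles = 0.37 × 0.0731 = 0.027047
Normaliser: 0.012544 + 0.00098 + 0.027047 = 0.040571
So the posterior for Condition Flu is 0.00098 / 0.040571 ≈ 0.024.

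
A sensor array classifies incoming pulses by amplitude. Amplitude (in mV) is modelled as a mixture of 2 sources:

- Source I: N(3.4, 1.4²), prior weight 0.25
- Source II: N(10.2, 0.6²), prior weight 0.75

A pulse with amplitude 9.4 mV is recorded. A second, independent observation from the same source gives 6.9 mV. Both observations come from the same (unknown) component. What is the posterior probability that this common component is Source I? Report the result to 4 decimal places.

0.7134

Posterior ∝ prior × likelihood, so P(k | x) ∝ w_k f_k(x); normalise over all components.
Since both observations come from the same component, the likelihood for component k is f_k(x₁)·f_k(x₂).
  L_I = [2.9266e-05] × [0.0125202] = 3.66417e-07
  L_II = [0.27335] × [1.79496e-07] = 4.90653e-08
Multiply by the mixture weights:
  w_I·L_I = 0.25 × 3.66417e-07 = 9.16041e-08
  w_II·L_II = 0.75 × 4.90653e-08 = 3.67989e-08
Sum: 9.16041e-08 + 3.67989e-08 = 1.28403e-07
P(Source I | x) ≈ 0.7134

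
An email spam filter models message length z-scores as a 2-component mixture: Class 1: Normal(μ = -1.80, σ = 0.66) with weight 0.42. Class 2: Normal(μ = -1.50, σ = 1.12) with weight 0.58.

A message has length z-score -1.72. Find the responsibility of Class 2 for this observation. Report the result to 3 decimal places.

0.446

Apply Bayes' rule: the posterior for each component is proportional to its prior times its likelihood at x.
Component likelihoods at x = -1.72:
  p_1 = 0.600034
  p_2 = 0.349393
Weight by the priors:
  π_1·p_1 = 0.42 × 0.600034 = 0.252014
  π_2·p_2 = 0.58 × 0.349393 = 0.202648
Marginal: 0.252014 + 0.202648 = 0.454662
P(Class 2 | -1.72) = 0.202648 / 0.454662 ≈ 0.446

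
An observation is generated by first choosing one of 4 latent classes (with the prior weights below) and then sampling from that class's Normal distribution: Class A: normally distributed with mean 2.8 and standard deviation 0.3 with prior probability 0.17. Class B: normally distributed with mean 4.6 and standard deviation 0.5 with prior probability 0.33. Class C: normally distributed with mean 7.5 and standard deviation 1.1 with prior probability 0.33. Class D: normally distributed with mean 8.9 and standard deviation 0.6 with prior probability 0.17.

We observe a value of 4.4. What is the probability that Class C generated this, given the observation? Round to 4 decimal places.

The responsibility of component k is π_k f_k(x) divided by Σ_j π_j f_j(x).
Component likelihoods at x = 4.4:
  L_A = (1/(0.3·√(2π)))·exp(−(4.4−2.8)²/(2·0.3²)) = 1.329808·exp(-14.22222) = 8.85434e-07
  L_B = (1/(0.5·√(2π)))·exp(−(4.4−4.6)²/(2·0.5²)) = 0.797885·exp(-0.08000) = 0.73654
  L_C = (1/(1.1·√(2π)))·exp(−(4.4−7.5)²/(2·1.1²)) = 0.362675·exp(-3.97107) = 0.00683757
  L_D = (1/(0.6·√(2π)))·exp(−(4.4−8.9)²/(2·0.6²)) = 0.664904·exp(-28.12500) = 4.0572e-13
Unnormalised posteriors:
  π_A·L_A = 0.17 × 8.85434e-07 = 1.50524e-07
  π_B·L_B = 0.33 × 0.73654 = 0.243058
  π_C·L_C = 0.33 × 0.00683757 = 0.0022564
  π_D·L_D = 0.17 × 4.0572e-13 = 6.89724e-14
Evidence: 1.50524e-07 + 0.243058 + 0.0022564 + 6.89724e-14 = 0.245315
So the posterior for Class C is 0.0022564 / 0.245315 ≈ 0.0092.

0.0092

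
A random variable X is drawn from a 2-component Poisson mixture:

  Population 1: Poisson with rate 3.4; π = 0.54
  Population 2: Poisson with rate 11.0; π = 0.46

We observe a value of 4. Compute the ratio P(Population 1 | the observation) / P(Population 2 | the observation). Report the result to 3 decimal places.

Only the two components matter; the odds are (w_i f_i(x)) / (w_j f_j(x)).
Poisson probabilities:
  f_1 = e^(−3.4)·3.4^4/4! = 0.185825
  f_2 = e^(−11.0)·11.0^4/4! = 0.0101887
0.100345 / 0.00468682 ≈ 21.410

21.410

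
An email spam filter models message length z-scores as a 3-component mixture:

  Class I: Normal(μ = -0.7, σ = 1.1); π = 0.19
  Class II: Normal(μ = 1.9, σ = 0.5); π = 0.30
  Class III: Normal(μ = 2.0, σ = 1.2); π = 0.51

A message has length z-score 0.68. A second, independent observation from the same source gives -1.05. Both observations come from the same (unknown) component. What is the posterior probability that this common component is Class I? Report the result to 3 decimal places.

0.899

Apply Bayes' rule: the posterior for each component is proportional to its prior times its likelihood at x.
Since both observations come from the same component, the likelihood for component k is f_k(x₁)·f_k(x₂).
  f_I = [(1/(1.1·√(2π)))·exp(−(0.68−-0.7)²/(2·1.1²)) = 0.362675·exp(-0.78694) = 0.165102] × [0.344773] = 0.0569228
  f_II = [(1/(0.5·√(2π)))·exp(−(0.68−1.9)²/(2·0.5²)) = 0.797885·exp(-2.97680) = 0.0406567] × [2.20315e-08] = 8.95729e-10
  f_III = [(1/(1.2·√(2π)))·exp(−(0.68−2.0)²/(2·1.2²)) = 0.332452·exp(-0.60500) = 0.181543] × [0.0131505] = 0.00238739
Prior × likelihood for each component:
  P(Z=I)·f_I = 0.19 × 0.0569228 = 0.0108153
  P(Z=II)·f_II = 0.30 × 8.95729e-10 = 2.68719e-10
  P(Z=III)·f_III = 0.51 × 0.00238739 = 0.00121757
Sum: 0.0108153 + 2.68719e-10 + 0.00121757 = 0.0120329
Responsibility of Class I: 0.0108153 / 0.0120329 ≈ 0.899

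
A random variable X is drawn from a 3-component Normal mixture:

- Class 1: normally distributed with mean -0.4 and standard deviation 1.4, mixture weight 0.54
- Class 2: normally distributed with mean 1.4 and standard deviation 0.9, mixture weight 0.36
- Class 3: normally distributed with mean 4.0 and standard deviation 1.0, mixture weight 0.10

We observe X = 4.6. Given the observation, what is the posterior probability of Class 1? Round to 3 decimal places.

By Bayes' theorem, P(k | x) = P(Z=k) f_k(x) / Σ_j P(Z=j) f_j(x).
Normal densities:
  p_1 = 0.000484225
  p_2 = 0.000797072
  p_3 = 0.333225
Prior × likelihood for each component:
  P(Z=1)·p_1 = 0.54 × 0.000484225 = 0.000261481
  P(Z=2)·p_2 = 0.36 × 0.000797072 = 0.000286946
  P(Z=3)·p_3 = 0.10 × 0.333225 = 0.0333225
Sum: 0.000261481 + 0.000286946 + 0.0333225 = 0.0338709
P(Class 1 | 4.6) = 0.000261481 / 0.0338709 ≈ 0.008

0.008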